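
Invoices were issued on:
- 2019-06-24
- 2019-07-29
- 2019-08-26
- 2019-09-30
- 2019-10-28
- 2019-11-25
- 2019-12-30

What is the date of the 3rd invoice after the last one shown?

All Mondays; the gaps (35, 28, 35, 28, 28, 35) vary with month length.
This is the last Monday of each month.
January 2020 ends with Monday 2020-01-27.
Last Monday of February 2020: 2020-02-24.
March 2020 ends with Monday 2020-03-30.

2020-03-30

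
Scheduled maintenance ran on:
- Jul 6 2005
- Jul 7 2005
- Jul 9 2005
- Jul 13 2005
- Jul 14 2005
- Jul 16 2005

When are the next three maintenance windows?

Jul 20 2005, Jul 21 2005, Jul 23 2005

Gaps: 1, 2, 4, 1, 2 days — not constant, but cyclic with period 3.
The events fall on every Wednesday, Thursday and Saturday.
Next Wednesday: Jul 20 2005.
Next Thursday: Jul 21 2005.
The following Saturday is Jul 23 2005.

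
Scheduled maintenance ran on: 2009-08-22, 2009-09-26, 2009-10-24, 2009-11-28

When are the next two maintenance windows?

These are Saturdays at 28- or 35-day spacing (35, 28, 35).
The pattern: 4th Saturday of the month.
4th Saturday of December 2009: 2009-12-26.
January 2010 — 4th Saturday is 2010-01-23.

2009-12-26, 2010-01-23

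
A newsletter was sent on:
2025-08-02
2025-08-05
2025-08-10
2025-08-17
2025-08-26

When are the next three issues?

Gaps: 3, 5, 7, 9 days — each gap is 2 larger than the previous one.
Next gap: 11 days. 2025-08-26 + 11 days = 2025-09-06.
Next gap: 13 days. 2025-09-06 + 13 days = 2025-09-19.
Next gap: 15 days. 2025-09-19 + 15 days = 2025-10-04.

2025-09-06, 2025-09-19, 2025-10-04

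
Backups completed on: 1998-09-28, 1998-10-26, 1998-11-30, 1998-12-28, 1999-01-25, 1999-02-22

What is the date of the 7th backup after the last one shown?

1999-09-27

Every date is a Monday; gaps 28, 35, 28, 28, 28 days.
Each is the last Monday of its month (at least one falls on the 29th or later, ruling out '4th Monday').
Last Monday of March 1999: 1999-03-29.
Last Monday of April 1999: 1999-04-26.
Last Monday of May 1999: 1999-05-31.
June 1999 ends with Monday 1999-06-28.
Last Monday of July 1999: 1999-07-26.
Last Monday of August 1999: 1999-08-30.
Last Monday of September 1999: 1999-09-27.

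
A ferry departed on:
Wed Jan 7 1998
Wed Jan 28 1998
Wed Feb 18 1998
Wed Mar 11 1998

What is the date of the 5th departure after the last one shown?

Wed Jun 24 1998

Gaps between consecutive events: 21, 21, 21 days — a constant 21-day interval.
Wed Mar 11 1998 + 21 days = Wed Apr 1 1998.
Wed Apr 1 1998 + 21 days = Wed Apr 22 1998.
Wed Apr 22 1998 + 21 days = Wed May 13 1998.
Wed May 13 1998 + 21 days = Wed Jun 3 1998.
Wed Jun 3 1998 + 21 days = Wed Jun 24 1998.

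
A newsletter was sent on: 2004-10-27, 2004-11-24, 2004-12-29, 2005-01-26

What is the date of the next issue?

2005-02-23

Every date is a Wednesday; gaps 28, 35, 28 days.
Each is the last Wednesday of its month (at least one falls on the 29th or later, ruling out '4th Wednesday').
February 2005 ends with Wednesday 2005-02-23.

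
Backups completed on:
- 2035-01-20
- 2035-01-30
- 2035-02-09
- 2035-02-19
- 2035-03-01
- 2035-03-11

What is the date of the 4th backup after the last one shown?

Gaps between consecutive events: 10, 10, 10, 10, 10 days — a constant 10-day interval.
2035-03-11 + 10 days = 2035-03-21.
2035-03-21 + 10 days = 2035-03-31.
2035-03-31 + 10 days = 2035-04-10.
2035-04-10 + 10 days = 2035-04-20.

2035-04-20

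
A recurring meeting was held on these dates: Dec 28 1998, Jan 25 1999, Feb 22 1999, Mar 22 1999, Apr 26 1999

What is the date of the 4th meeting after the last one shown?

Gaps: 28, 28, 28, 35 days — a mix of 28 and 35. Every date is a Monday.
Each is the 4th Monday of its month.
4th Monday of May 1999: May 24 1999.
June 1999 — 4th Monday is Jun 28 1999.
4th Monday of July 1999: Jul 26 1999.
4th Monday of August 1999: Aug 23 1999.

Aug 23 1999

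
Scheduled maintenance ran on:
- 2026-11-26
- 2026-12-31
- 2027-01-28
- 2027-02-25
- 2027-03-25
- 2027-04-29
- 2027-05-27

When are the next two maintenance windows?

These are Thursdays with 35, 28, 28, 28, 35, 28-day gaps.
Each is the final Thursday of its month — 2026-12-31 is past the 28th, so '4th Thursday' doesn't fit.
Last Thursday of June 2027: 2027-06-24.
July 2027 ends with Thursday 2027-07-29.

2027-06-24, 2027-07-29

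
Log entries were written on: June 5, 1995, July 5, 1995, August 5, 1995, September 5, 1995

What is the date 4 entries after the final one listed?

The day-of-month is always 5 (30, 31, 31 days between events).
So this recurs on the 5th of each month.
October 1995: October 5, 1995.
Next: November 1995 → November 5, 1995.
Next: December 1995 → December 5, 1995.
Next: January 1996 → January 5, 1996.

January 5, 1996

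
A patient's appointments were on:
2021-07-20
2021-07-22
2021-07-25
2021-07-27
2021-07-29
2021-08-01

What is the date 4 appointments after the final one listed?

2021-08-10

Every event lands on a Tuesday or Thursday or Sunday (gaps cycle 2, 3, 2, 2, 3).
So the schedule is: every Tuesday, Thursday and Sunday.
Next Tuesday: 2021-08-03.
The following Thursday is 2021-08-05.
The following Sunday is 2021-08-08.
The following Tuesday is 2021-08-10.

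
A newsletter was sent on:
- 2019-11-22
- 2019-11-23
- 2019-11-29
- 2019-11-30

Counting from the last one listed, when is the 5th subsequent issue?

2019-12-20

Gaps: 1, 6, 1 days — not constant, but cyclic with period 2.
The events fall on every Friday and Saturday.
Next Friday: 2019-12-06.
Next Saturday: 2019-12-07.
The following Friday is 2019-12-13.
Next Saturday: 2019-12-14.
Next Friday: 2019-12-20.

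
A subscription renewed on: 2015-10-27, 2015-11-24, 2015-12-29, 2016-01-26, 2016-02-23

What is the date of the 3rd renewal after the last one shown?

Every date is a Tuesday; gaps 28, 35, 28, 28 days.
Each is the last Tuesday of its month (at least one falls on the 29th or later, ruling out '4th Tuesday').
March 2016 ends with Tuesday 2016-03-29.
Last Tuesday of April 2016: 2016-04-26.
May 2016 ends with Tuesday 2016-05-31.

2016-05-31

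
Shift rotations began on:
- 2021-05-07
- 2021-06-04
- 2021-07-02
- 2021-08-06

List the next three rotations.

These are Fridays at 28- or 35-day spacing (28, 28, 35).
The pattern: 1st Friday of the month.
1st Friday of September 2021: 2021-09-03.
1st Friday of October 2021: 2021-10-01.
November 2021 — 1st Friday is 2021-11-05.

2021-09-03, 2021-10-01, 2021-11-05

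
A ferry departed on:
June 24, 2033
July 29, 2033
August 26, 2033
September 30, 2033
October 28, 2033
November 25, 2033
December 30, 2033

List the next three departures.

Every date is a Friday; gaps 35, 28, 35, 28, 28, 35 days.
Each is the last Friday of its month (at least one falls on the 29th or later, ruling out '4th Friday').
January 2034 ends with Friday January 27, 2034.
Last Friday of February 2034: February 24, 2034.
Last Friday of March 2034: March 31, 2034.

January 27, 2034; February 24, 2034; March 31, 2034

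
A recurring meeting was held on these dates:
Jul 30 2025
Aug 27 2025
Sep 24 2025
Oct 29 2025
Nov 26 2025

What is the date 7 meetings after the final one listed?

Jun 24 2026

Every date is a Wednesday; gaps 28, 28, 35, 28 days.
Each is the last Wednesday of its month (at least one falls on the 29th or later, ruling out '4th Wednesday').
December 2025 ends with Wednesday Dec 31 2025.
Last Wednesday of January 2026: Jan 28 2026.
February 2026 ends with Wednesday Feb 25 2026.
Last Wednesday of March 2026: Mar 25 2026.
Last Wednesday of April 2026: Apr 29 2026.
May 2026 ends with Wednesday May 27 2026.
Last Wednesday of June 2026: Jun 24 2026.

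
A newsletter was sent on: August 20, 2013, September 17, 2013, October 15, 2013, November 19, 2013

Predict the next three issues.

December 17, 2013; January 21, 2014; February 18, 2014

All dates are Tuesdays, 28, 28, 35 days apart.
Specifically, the 3rd Tuesday of each month.
3rd Tuesday of December 2013: December 17, 2013.
3rd Tuesday of January 2014: January 21, 2014.
February 2014 — 3rd Tuesday is February 18, 2014.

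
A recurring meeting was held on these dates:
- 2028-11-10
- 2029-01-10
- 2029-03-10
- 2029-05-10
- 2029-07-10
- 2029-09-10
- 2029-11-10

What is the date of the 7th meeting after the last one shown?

2031-01-10

The day-of-month is always 10 (61, 59, 61, 61, 62, 61 days between events).
So this recurs on the 10th of every 2 months.
Next: January 2030 → 2030-01-10.
Next: March 2030 → 2030-03-10.
Next: May 2030 → 2030-05-10.
Next: July 2030 → 2030-07-10.
September 2030: 2030-09-10.
Next: November 2030 → 2030-11-10.
Next: January 2031 → 2031-01-10.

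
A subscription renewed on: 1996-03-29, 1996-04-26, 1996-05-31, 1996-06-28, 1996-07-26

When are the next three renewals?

1996-08-30, 1996-09-27, 1996-10-25

These are Fridays with 28, 35, 28, 28-day gaps.
Each is the final Friday of its month — 1996-03-29 is past the 28th, so '4th Friday' doesn't fit.
August 1996 ends with Friday 1996-08-30.
Last Friday of September 1996: 1996-09-27.
October 1996 ends with Friday 1996-10-25.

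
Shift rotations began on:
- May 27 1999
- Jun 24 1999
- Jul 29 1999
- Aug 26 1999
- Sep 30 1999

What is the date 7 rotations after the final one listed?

These are Thursdays with 28, 35, 28, 35-day gaps.
Each is the final Thursday of its month — Jul 29 1999 is past the 28th, so '4th Thursday' doesn't fit.
October 1999 ends with Thursday Oct 28 1999.
November 1999 ends with Thursday Nov 25 1999.
Last Thursday of December 1999: Dec 30 1999.
Last Thursday of January 2000: Jan 27 2000.
Last Thursday of February 2000: Feb 24 2000.
March 2000 ends with Thursday Mar 30 2000.
April 2000 ends with Thursday Apr 27 2000.

Apr 27 2000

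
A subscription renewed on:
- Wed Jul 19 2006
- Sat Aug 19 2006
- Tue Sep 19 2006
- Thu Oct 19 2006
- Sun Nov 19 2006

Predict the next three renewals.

Gaps: 31, 31, 30, 31 days — not constant. Every event is on the 19th of the month.
Pattern: the 19th of each month.
Next: December 2006 → Tue Dec 19 2006.
Next: January 2007 → Fri Jan 19 2007.
Next: February 2007 → Mon Feb 19 2007.

Tue Dec 19 2006, Fri Jan 19 2007, Mon Feb 19 2007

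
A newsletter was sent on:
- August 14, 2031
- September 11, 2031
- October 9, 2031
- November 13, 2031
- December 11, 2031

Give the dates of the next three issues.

January 8, 2032; February 12, 2032; March 11, 2032

All dates are Thursdays, 28, 28, 35, 28 days apart.
Specifically, the 2nd Thursday of each month.
2nd Thursday of January 2032: January 8, 2032.
2nd Thursday of February 2032: February 12, 2032.
2nd Thursday of March 2032: March 11, 2032.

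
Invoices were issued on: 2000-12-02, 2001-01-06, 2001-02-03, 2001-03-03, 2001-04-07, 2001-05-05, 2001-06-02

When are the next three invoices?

All dates are Saturdays, 35, 28, 28, 35, 28, 28 days apart.
Specifically, the 1st Saturday of each month.
1st Saturday of July 2001: 2001-07-07.
August 2001 — 1st Saturday is 2001-08-04.
September 2001 — 1st Saturday is 2001-09-01.

2001-07-07, 2001-08-04, 2001-09-01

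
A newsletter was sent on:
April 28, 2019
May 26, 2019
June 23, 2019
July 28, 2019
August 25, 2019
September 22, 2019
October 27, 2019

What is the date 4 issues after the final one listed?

February 23, 2020

Gaps: 28, 28, 35, 28, 28, 35 days — a mix of 28 and 35. Every date is a Sunday.
Each is the 4th Sunday of its month.
November 2019 — 4th Sunday is November 24, 2019.
December 2019 — 4th Sunday is December 22, 2019.
January 2020 — 4th Sunday is January 26, 2020.
February 2020 — 4th Sunday is February 23, 2020.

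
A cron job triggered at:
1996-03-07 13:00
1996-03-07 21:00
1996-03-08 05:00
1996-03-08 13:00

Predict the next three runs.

Gaps: 8, 8, 8 hours — each event is 8 hours after the previous one.
1996-03-08 13:00 + 8 h = 1996-03-08 21:00.
1996-03-08 21:00 + 8 h = 1996-03-09 05:00.
1996-03-09 05:00 + 8 h = 1996-03-09 13:00.

1996-03-08 21:00, 1996-03-09 05:00, 1996-03-09 13:00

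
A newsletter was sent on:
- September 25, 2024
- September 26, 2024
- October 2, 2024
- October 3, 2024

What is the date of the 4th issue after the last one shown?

Gaps: 1, 6, 1 days — not constant, but cyclic with period 2.
The events fall on every Wednesday and Thursday.
The following Wednesday is October 9, 2024.
Next Thursday: October 10, 2024.
The following Wednesday is October 16, 2024.
Next Thursday: October 17, 2024.

October 17, 2024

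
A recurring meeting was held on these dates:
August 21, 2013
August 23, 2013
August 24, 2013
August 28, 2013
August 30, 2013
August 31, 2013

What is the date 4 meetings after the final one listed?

Gaps: 2, 1, 4, 2, 1 days — not constant, but cyclic with period 3.
The events fall on every Wednesday, Friday and Saturday.
The following Wednesday is September 4, 2013.
The following Friday is September 6, 2013.
Next Saturday: September 7, 2013.
Next Wednesday: September 11, 2013.

September 11, 2013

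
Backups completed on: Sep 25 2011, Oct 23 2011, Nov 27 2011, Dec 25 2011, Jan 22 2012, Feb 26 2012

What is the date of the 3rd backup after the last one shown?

May 27 2012

Gaps: 28, 35, 28, 28, 35 days — a mix of 28 and 35. Every date is a Sunday.
Each is the 4th Sunday of its month.
March 2012 — 4th Sunday is Mar 25 2012.
April 2012 — 4th Sunday is Apr 22 2012.
May 2012 — 4th Sunday is May 27 2012.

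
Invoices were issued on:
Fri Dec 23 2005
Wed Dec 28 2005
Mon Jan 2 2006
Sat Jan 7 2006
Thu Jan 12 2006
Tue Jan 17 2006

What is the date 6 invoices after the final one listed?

The spacing is 5, 5, 5, 5, 5 days — always 5 days.
Tue Jan 17 2006 + 5 days = Sun Jan 22 2006.
Sun Jan 22 2006 + 5 days = Fri Jan 27 2006.
Fri Jan 27 2006 + 5 days = Wed Feb 1 2006.
Wed Feb 1 2006 + 5 days = Mon Feb 6 2006.
Mon Feb 6 2006 + 5 days = Sat Feb 11 2006.
Sat Feb 11 2006 + 5 days = Thu Feb 16 2006.

Thu Feb 16 2006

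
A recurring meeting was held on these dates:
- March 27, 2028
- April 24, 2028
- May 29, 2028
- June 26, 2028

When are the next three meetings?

All Mondays; the gaps (28, 35, 28) vary with month length.
This is the last Monday of each month.
Last Monday of July 2028: July 31, 2028.
August 2028 ends with Monday August 28, 2028.
September 2028 ends with Monday September 25, 2028.

July 31, 2028; August 28, 2028; September 25, 2028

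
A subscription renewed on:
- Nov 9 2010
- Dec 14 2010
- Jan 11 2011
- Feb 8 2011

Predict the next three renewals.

Gaps: 35, 28, 28 days — a mix of 28 and 35. Every date is a Tuesday.
Each is the 2nd Tuesday of its month.
2nd Tuesday of March 2011: Mar 8 2011.
2nd Tuesday of April 2011: Apr 12 2011.
May 2011 — 2nd Tuesday is May 10 2011.

Mar 8 2011, Apr 12 2011, May 10 2011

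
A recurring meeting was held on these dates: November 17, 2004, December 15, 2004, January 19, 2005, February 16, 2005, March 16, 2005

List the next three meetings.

April 20, 2005; May 18, 2005; June 15, 2005

All dates are Wednesdays, 28, 35, 28, 28 days apart.
Specifically, the 3rd Wednesday of each month.
3rd Wednesday of April 2005: April 20, 2005.
3rd Wednesday of May 2005: May 18, 2005.
3rd Wednesday of June 2005: June 15, 2005.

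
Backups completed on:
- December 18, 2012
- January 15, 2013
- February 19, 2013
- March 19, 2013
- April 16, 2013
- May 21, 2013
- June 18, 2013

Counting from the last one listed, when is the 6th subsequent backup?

December 17, 2013

These are Tuesdays at 28- or 35-day spacing (28, 35, 28, 28, 35, 28).
The pattern: 3rd Tuesday of the month.
3rd Tuesday of July 2013: July 16, 2013.
August 2013 — 3rd Tuesday is August 20, 2013.
September 2013 — 3rd Tuesday is September 17, 2013.
3rd Tuesday of October 2013: October 15, 2013.
November 2013 — 3rd Tuesday is November 19, 2013.
December 2013 — 3rd Tuesday is December 17, 2013.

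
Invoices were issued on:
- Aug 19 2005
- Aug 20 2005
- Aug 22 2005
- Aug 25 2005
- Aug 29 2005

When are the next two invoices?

Gaps: 1, 2, 3, 4 days — each gap is 1 larger than the previous one.
Next gap: 5 days. Aug 29 2005 + 5 days = Sep 3 2005.
Next gap: 6 days. Sep 3 2005 + 6 days = Sep 9 2005.

Sep 3 2005, Sep 9 2005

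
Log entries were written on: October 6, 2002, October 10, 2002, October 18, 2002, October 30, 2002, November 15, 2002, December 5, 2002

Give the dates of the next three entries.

December 29, 2002; January 26, 2003; February 27, 2003

Gaps: 4, 8, 12, 16, 20 days — each gap is 4 larger than the previous one.
Next gap: 24 days. December 5, 2002 + 24 days = December 29, 2002.
Next gap: 28 days. December 29, 2002 + 28 days = January 26, 2003.
Next gap: 32 days. January 26, 2003 + 32 days = February 27, 2003.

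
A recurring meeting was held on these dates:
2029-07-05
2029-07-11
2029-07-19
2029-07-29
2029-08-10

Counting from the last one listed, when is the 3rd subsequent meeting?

2029-09-27

Intervals are 6, 8, 10, 12 days — an arithmetic progression with common difference 2.
Next gap: 14 days. 2029-08-10 + 14 days = 2029-08-24.
Next gap: 16 days. 2029-08-24 + 16 days = 2029-09-09.
Next gap: 18 days. 2029-09-09 + 18 days = 2029-09-27.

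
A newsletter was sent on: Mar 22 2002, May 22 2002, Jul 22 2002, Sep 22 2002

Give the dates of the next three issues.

The day-of-month is always 22 (61, 61, 62 days between events).
So this recurs on the 22nd of every 2 months.
Next: November 2002 → Nov 22 2002.
January 2003: Jan 22 2003.
March 2003: Mar 22 2003.

Nov 22 2002, Jan 22 2003, Mar 22 2003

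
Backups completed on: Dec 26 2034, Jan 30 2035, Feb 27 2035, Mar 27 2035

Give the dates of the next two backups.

Every date is a Tuesday; gaps 35, 28, 28 days.
Each is the last Tuesday of its month (at least one falls on the 29th or later, ruling out '4th Tuesday').
Last Tuesday of April 2035: Apr 24 2035.
Last Tuesday of May 2035: May 29 2035.

Apr 24 2035, May 29 2035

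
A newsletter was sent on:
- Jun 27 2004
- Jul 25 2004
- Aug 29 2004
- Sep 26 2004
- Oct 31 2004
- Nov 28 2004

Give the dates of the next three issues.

These are Sundays with 28, 35, 28, 35, 28-day gaps.
Each is the final Sunday of its month — Aug 29 2004 is past the 28th, so '4th Sunday' doesn't fit.
Last Sunday of December 2004: Dec 26 2004.
Last Sunday of January 2005: Jan 30 2005.
Last Sunday of February 2005: Feb 27 2005.

Dec 26 2004, Jan 30 2005, Feb 27 2005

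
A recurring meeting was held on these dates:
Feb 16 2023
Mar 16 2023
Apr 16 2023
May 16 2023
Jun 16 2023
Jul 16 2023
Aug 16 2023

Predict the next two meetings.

Each date is the 16th; the gaps (28, 31, 30, 31, 30, 31) track the month lengths.
The rule is the 16th of each month.
Next: September 2023 → Sep 16 2023.
Next: October 2023 → Oct 16 2023.

Sep 16 2023, Oct 16 2023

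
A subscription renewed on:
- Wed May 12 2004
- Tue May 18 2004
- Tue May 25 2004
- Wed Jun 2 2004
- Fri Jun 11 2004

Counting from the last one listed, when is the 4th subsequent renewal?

Tue Jul 27 2004

Gaps: 6, 7, 8, 9 days — each gap is 1 larger than the previous one.
Next gap: 10 days. Fri Jun 11 2004 + 10 days = Mon Jun 21 2004.
Next gap: 11 days. Mon Jun 21 2004 + 11 days = Fri Jul 2 2004.
Next gap: 12 days. Fri Jul 2 2004 + 12 days = Wed Jul 14 2004.
Next gap: 13 days. Wed Jul 14 2004 + 13 days = Tue Jul 27 2004.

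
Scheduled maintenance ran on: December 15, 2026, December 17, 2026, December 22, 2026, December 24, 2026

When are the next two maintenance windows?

December 29, 2026; December 31, 2026

Gaps: 2, 5, 2 days — not constant, but cyclic with period 2.
The events fall on every Tuesday and Thursday.
The following Tuesday is December 29, 2026.
Next Thursday: December 31, 2026.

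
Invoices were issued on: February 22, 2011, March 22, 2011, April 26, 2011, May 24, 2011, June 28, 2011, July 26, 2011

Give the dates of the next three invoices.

These are Tuesdays at 28- or 35-day spacing (28, 35, 28, 35, 28).
The pattern: 4th Tuesday of the month.
August 2011 — 4th Tuesday is August 23, 2011.
September 2011 — 4th Tuesday is September 27, 2011.
October 2011 — 4th Tuesday is October 25, 2011.

August 23, 2011; September 27, 2011; October 25, 2011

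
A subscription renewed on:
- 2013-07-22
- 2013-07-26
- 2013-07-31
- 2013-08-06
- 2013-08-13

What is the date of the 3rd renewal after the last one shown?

2013-09-09

The spacing grows by 1 each time: 4, 5, 6, 7 days.
Next gap: 8 days. 2013-08-13 + 8 days = 2013-08-21.
Next gap: 9 days. 2013-08-21 + 9 days = 2013-08-30.
Next gap: 10 days. 2013-08-30 + 10 days = 2013-09-09.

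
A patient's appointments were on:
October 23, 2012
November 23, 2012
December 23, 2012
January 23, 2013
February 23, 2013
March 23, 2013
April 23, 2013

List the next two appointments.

Gaps: 31, 30, 31, 31, 28, 31 days — not constant. Every event is on the 23rd of the month.
Pattern: the 23rd of each month.
Next: May 2013 → May 23, 2013.
June 2013: June 23, 2013.

May 23, 2013; June 23, 2013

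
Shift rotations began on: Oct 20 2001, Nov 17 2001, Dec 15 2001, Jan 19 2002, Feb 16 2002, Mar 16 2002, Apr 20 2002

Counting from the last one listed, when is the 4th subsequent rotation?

All dates are Saturdays, 28, 28, 35, 28, 28, 35 days apart.
Specifically, the 3rd Saturday of each month.
May 2002 — 3rd Saturday is May 18 2002.
3rd Saturday of June 2002: Jun 15 2002.
July 2002 — 3rd Saturday is Jul 20 2002.
3rd Saturday of August 2002: Aug 17 2002.

Aug 17 2002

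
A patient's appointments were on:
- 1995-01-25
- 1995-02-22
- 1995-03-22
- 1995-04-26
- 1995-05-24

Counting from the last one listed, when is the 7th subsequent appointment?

1995-12-27

These are Wednesdays at 28- or 35-day spacing (28, 28, 35, 28).
The pattern: 4th Wednesday of the month.
4th Wednesday of June 1995: 1995-06-28.
July 1995 — 4th Wednesday is 1995-07-26.
August 1995 — 4th Wednesday is 1995-08-23.
4th Wednesday of September 1995: 1995-09-27.
4th Wednesday of October 1995: 1995-10-25.
November 1995 — 4th Wednesday is 1995-11-22.
4th Wednesday of December 1995: 1995-12-27.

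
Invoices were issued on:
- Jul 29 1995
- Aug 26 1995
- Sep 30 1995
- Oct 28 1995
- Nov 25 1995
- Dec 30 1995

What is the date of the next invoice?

Jan 27 1996

All Saturdays; the gaps (28, 35, 28, 28, 35) vary with month length.
This is the last Saturday of each month.
Last Saturday of January 1996: Jan 27 1996.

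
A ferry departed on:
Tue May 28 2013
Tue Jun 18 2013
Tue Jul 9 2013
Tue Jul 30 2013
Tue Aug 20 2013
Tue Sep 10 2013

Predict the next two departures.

The spacing is 21, 21, 21, 21, 21 days — always 21 days.
Tue Sep 10 2013 + 21 days = Tue Oct 1 2013.
Tue Oct 1 2013 + 21 days = Tue Oct 22 2013.

Tue Oct 1 2013, Tue Oct 22 2013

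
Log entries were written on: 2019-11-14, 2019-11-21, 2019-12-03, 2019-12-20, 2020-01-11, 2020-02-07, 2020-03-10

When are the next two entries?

2020-04-16, 2020-05-28

The spacing grows by 5 each time: 7, 12, 17, 22, 27, 32 days.
Next gap: 37 days. 2020-03-10 + 37 days = 2020-04-16.
Next gap: 42 days. 2020-04-16 + 42 days = 2020-05-28.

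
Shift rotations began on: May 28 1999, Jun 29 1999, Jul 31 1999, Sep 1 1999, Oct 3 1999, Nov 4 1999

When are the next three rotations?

Dec 6 1999, Jan 7 2000, Feb 8 2000

Gaps between consecutive events: 32, 32, 32, 32, 32 days — a constant 32-day interval.
Nov 4 1999 + 32 days = Dec 6 1999.
Dec 6 1999 + 32 days = Jan 7 2000.
Jan 7 2000 + 32 days = Feb 8 2000.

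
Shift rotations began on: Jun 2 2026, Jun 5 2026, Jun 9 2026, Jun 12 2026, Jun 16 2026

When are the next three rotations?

Jun 19 2026, Jun 23 2026, Jun 26 2026

The gap pattern 3, 4, 3, 4 repeats every 2 events.
These are the Tuesdays and Fridays of each week.
The following Friday is Jun 19 2026.
The following Tuesday is Jun 23 2026.
The following Friday is Jun 26 2026.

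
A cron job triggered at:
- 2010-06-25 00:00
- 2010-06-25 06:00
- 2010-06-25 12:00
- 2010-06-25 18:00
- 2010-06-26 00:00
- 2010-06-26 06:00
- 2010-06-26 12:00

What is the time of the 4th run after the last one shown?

The interval is a steady 6 hours (6, 6, 6, 6, 6, 6).
2010-06-26 12:00 + 6 h = 2010-06-26 18:00.
2010-06-26 18:00 + 6 h = 2010-06-27 00:00.
2010-06-27 00:00 + 6 h = 2010-06-27 06:00.
2010-06-27 06:00 + 6 h = 2010-06-27 12:00.

2010-06-27 12:00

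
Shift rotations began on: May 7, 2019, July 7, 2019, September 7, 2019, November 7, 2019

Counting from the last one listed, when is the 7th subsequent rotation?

January 7, 2021

Each date is the 7th; the gaps (61, 62, 61) track the month lengths.
The rule is the 7th of every 2 months.
January 2020: January 7, 2020.
March 2020: March 7, 2020.
Next: May 2020 → May 7, 2020.
July 2020: July 7, 2020.
September 2020: September 7, 2020.
Next: November 2020 → November 7, 2020.
January 2021: January 7, 2021.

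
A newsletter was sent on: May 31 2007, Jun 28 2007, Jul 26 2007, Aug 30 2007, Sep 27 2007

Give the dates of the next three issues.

Oct 25 2007, Nov 29 2007, Dec 27 2007

Every date is a Thursday; gaps 28, 28, 35, 28 days.
Each is the last Thursday of its month (at least one falls on the 29th or later, ruling out '4th Thursday').
October 2007 ends with Thursday Oct 25 2007.
November 2007 ends with Thursday Nov 29 2007.
December 2007 ends with Thursday Dec 27 2007.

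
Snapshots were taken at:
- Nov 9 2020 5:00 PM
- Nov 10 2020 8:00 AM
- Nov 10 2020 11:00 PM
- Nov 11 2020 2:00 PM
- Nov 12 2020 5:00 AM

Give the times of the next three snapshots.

Nov 12 2020 8:00 PM, Nov 13 2020 11:00 AM, Nov 14 2020 2:00 AM

Spacing: 15, 15, 15, 15 h — constant 15 h.
Nov 12 2020 5:00 AM + 15 h = Nov 12 2020 8:00 PM.
Nov 12 2020 8:00 PM + 15 h = Nov 13 2020 11:00 AM.
Nov 13 2020 11:00 AM + 15 h = Nov 14 2020 2:00 AM.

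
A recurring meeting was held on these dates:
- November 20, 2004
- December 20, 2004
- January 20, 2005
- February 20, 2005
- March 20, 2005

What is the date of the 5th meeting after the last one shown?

The day-of-month is always 20 (30, 31, 31, 28 days between events).
So this recurs on the 20th of each month.
Next: April 2005 → April 20, 2005.
Next: May 2005 → May 20, 2005.
June 2005: June 20, 2005.
July 2005: July 20, 2005.
Next: August 2005 → August 20, 2005.

August 20, 2005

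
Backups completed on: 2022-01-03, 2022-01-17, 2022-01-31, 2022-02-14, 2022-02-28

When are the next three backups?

2022-03-14, 2022-03-28, 2022-04-11

Every event comes 14 days after the last (14, 14, 14, 14).
2022-02-28 + 14 days = 2022-03-14.
2022-03-14 + 14 days = 2022-03-28.
2022-03-28 + 14 days = 2022-04-11.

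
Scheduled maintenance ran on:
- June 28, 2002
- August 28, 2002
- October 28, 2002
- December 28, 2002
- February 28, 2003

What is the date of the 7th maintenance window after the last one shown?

Each date is the 28th; the gaps (61, 61, 61, 62) track the month lengths.
The rule is the 28th of every 2 months.
Next: April 2003 → April 28, 2003.
June 2003: June 28, 2003.
Next: August 2003 → August 28, 2003.
October 2003: October 28, 2003.
Next: December 2003 → December 28, 2003.
February 2004: February 28, 2004.
April 2004: April 28, 2004.

April 28, 2004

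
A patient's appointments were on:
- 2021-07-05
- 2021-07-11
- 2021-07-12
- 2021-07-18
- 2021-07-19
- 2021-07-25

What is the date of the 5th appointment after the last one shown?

The gap pattern 6, 1, 6, 1, 6 repeats every 2 events.
These are the Mondays and Sundays of each week.
The following Monday is 2021-07-26.
The following Sunday is 2021-08-01.
The following Monday is 2021-08-02.
The following Sunday is 2021-08-08.
The following Monday is 2021-08-09.

2021-08-09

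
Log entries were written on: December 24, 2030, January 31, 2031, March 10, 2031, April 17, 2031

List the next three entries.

The spacing is 38, 38, 38 days — always 38 days.
April 17, 2031 + 38 days = May 25, 2031.
May 25, 2031 + 38 days = July 2, 2031.
July 2, 2031 + 38 days = August 9, 2031.

May 25, 2031; July 2, 2031; August 9, 2031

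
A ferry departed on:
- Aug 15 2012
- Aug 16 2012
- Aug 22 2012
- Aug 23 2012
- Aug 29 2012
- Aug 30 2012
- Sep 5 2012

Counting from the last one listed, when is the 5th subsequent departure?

The gap pattern 1, 6, 1, 6, 1, 6 repeats every 2 events.
These are the Wednesdays and Thursdays of each week.
Next Thursday: Sep 6 2012.
Next Wednesday: Sep 12 2012.
The following Thursday is Sep 13 2012.
The following Wednesday is Sep 19 2012.
The following Thursday is Sep 20 2012.

Sep 20 2012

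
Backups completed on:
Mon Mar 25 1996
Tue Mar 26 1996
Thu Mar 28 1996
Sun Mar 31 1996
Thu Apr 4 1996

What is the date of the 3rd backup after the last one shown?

Mon Apr 22 1996

Gaps: 1, 2, 3, 4 days — each gap is 1 larger than the previous one.
Next gap: 5 days. Thu Apr 4 1996 + 5 days = Tue Apr 9 1996.
Next gap: 6 days. Tue Apr 9 1996 + 6 days = Mon Apr 15 1996.
Next gap: 7 days. Mon Apr 15 1996 + 7 days = Mon Apr 22 1996.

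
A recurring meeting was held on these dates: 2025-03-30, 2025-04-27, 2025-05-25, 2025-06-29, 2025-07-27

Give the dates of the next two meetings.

All Sundays; the gaps (28, 28, 35, 28) vary with month length.
This is the last Sunday of each month.
August 2025 ends with Sunday 2025-08-31.
Last Sunday of September 2025: 2025-09-28.

2025-08-31, 2025-09-28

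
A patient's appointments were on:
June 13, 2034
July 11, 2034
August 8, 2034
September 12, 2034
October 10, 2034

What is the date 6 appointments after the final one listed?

April 10, 2035

Gaps: 28, 28, 35, 28 days — a mix of 28 and 35. Every date is a Tuesday.
Each is the 2nd Tuesday of its month.
2nd Tuesday of November 2034: November 14, 2034.
2nd Tuesday of December 2034: December 12, 2034.
2nd Tuesday of January 2035: January 9, 2035.
February 2035 — 2nd Tuesday is February 13, 2035.
2nd Tuesday of March 2035: March 13, 2035.
April 2035 — 2nd Tuesday is April 10, 2035.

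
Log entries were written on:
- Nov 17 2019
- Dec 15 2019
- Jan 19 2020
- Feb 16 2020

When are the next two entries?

Mar 15 2020, Apr 19 2020

These are Sundays at 28- or 35-day spacing (28, 35, 28).
The pattern: 3rd Sunday of the month.
3rd Sunday of March 2020: Mar 15 2020.
April 2020 — 3rd Sunday is Apr 19 2020.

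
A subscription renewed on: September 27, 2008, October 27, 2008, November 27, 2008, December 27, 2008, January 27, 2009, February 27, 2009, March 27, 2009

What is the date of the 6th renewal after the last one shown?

Each date is the 27th; the gaps (30, 31, 30, 31, 31, 28) track the month lengths.
The rule is the 27th of each month.
Next: April 2009 → April 27, 2009.
May 2009: May 27, 2009.
Next: June 2009 → June 27, 2009.
Next: July 2009 → July 27, 2009.
Next: August 2009 → August 27, 2009.
Next: September 2009 → September 27, 2009.

September 27, 2009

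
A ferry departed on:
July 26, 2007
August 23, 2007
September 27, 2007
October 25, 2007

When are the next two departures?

November 22, 2007; December 27, 2007

These are Thursdays at 28- or 35-day spacing (28, 35, 28).
The pattern: 4th Thursday of the month.
4th Thursday of November 2007: November 22, 2007.
4th Thursday of December 2007: December 27, 2007.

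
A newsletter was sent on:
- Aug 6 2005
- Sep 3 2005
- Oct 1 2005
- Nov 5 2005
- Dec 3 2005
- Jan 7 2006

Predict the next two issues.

Feb 4 2006, Mar 4 2006

Gaps: 28, 28, 35, 28, 35 days — a mix of 28 and 35. Every date is a Saturday.
Each is the 1st Saturday of its month.
1st Saturday of February 2006: Feb 4 2006.
1st Saturday of March 2006: Mar 4 2006.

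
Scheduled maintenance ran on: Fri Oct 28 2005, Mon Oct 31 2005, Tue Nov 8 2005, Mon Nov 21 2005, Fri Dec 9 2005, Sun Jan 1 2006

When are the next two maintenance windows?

Intervals are 3, 8, 13, 18, 23 days — an arithmetic progression with common difference 5.
Next gap: 28 days. Sun Jan 1 2006 + 28 days = Sun Jan 29 2006.
Next gap: 33 days. Sun Jan 29 2006 + 33 days = Fri Mar 3 2006.

Sun Jan 29 2006, Fri Mar 3 2006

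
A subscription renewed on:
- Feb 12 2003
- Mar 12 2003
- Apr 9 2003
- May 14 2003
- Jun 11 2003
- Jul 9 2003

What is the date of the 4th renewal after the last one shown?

Gaps: 28, 28, 35, 28, 28 days — a mix of 28 and 35. Every date is a Wednesday.
Each is the 2nd Wednesday of its month.
August 2003 — 2nd Wednesday is Aug 13 2003.
September 2003 — 2nd Wednesday is Sep 10 2003.
2nd Wednesday of October 2003: Oct 8 2003.
November 2003 — 2nd Wednesday is Nov 12 2003.

Nov 12 2003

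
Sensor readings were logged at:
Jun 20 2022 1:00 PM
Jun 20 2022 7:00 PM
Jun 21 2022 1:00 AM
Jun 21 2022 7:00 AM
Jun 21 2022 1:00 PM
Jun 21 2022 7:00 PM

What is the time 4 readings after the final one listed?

The interval is a steady 6 hours (6, 6, 6, 6, 6).
Jun 21 2022 7:00 PM + 6 h = Jun 22 2022 1:00 AM.
Jun 22 2022 1:00 AM + 6 h = Jun 22 2022 7:00 AM.
Jun 22 2022 7:00 AM + 6 h = Jun 22 2022 1:00 PM.
Jun 22 2022 1:00 PM + 6 h = Jun 22 2022 7:00 PM.

Jun 22 2022 7:00 PM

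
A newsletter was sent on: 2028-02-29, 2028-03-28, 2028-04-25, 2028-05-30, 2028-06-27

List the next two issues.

Every date is a Tuesday; gaps 28, 28, 35, 28 days.
Each is the last Tuesday of its month (at least one falls on the 29th or later, ruling out '4th Tuesday').
Last Tuesday of July 2028: 2028-07-25.
August 2028 ends with Tuesday 2028-08-29.

2028-07-25, 2028-08-29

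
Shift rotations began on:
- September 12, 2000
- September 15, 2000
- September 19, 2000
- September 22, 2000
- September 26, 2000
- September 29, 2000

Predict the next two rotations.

October 3, 2000; October 6, 2000

Gaps: 3, 4, 3, 4, 3 days — not constant, but cyclic with period 2.
The events fall on every Tuesday and Friday.
The following Tuesday is October 3, 2000.
Next Friday: October 6, 2000.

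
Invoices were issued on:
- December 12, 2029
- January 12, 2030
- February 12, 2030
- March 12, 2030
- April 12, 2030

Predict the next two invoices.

Each date is the 12th; the gaps (31, 31, 28, 31) track the month lengths.
The rule is the 12th of each month.
May 2030: May 12, 2030.
Next: June 2030 → June 12, 2030.

May 12, 2030; June 12, 2030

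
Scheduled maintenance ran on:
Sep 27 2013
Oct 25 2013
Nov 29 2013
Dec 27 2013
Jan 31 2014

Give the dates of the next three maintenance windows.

Every date is a Friday; gaps 28, 35, 28, 35 days.
Each is the last Friday of its month (at least one falls on the 29th or later, ruling out '4th Friday').
February 2014 ends with Friday Feb 28 2014.
March 2014 ends with Friday Mar 28 2014.
Last Friday of April 2014: Apr 25 2014.

Feb 28 2014, Mar 28 2014, Apr 25 2014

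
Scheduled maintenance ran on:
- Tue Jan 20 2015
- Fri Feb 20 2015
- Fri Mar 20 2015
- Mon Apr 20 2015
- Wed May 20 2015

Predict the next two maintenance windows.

Gaps: 31, 28, 31, 30 days — not constant. Every event is on the 20th of the month.
Pattern: the 20th of each month.
Next: June 2015 → Sat Jun 20 2015.
July 2015: Mon Jul 20 2015.

Sat Jun 20 2015, Mon Jul 20 2015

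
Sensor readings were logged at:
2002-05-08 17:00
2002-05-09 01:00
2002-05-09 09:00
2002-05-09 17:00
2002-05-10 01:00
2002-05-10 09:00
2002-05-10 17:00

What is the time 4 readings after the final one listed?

2002-05-12 01:00

Gaps: 8, 8, 8, 8, 8, 8 hours — each event is 8 hours after the previous one.
2002-05-10 17:00 + 8 h = 2002-05-11 01:00.
2002-05-11 01:00 + 8 h = 2002-05-11 09:00.
2002-05-11 09:00 + 8 h = 2002-05-11 17:00.
2002-05-11 17:00 + 8 h = 2002-05-12 01:00.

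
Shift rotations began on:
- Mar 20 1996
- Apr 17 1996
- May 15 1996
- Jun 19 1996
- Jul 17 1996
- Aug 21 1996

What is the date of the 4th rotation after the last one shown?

Dec 18 1996

Gaps: 28, 28, 35, 28, 35 days — a mix of 28 and 35. Every date is a Wednesday.
Each is the 3rd Wednesday of its month.
September 1996 — 3rd Wednesday is Sep 18 1996.
October 1996 — 3rd Wednesday is Oct 16 1996.
November 1996 — 3rd Wednesday is Nov 20 1996.
3rd Wednesday of December 1996: Dec 18 1996.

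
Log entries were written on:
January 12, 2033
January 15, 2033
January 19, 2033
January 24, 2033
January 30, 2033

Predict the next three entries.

Intervals are 3, 4, 5, 6 days — an arithmetic progression with common difference 1.
Next gap: 7 days. January 30, 2033 + 7 days = February 6, 2033.
Next gap: 8 days. February 6, 2033 + 8 days = February 14, 2033.
Next gap: 9 days. February 14, 2033 + 9 days = February 23, 2033.

February 6, 2033; February 14, 2033; February 23, 2033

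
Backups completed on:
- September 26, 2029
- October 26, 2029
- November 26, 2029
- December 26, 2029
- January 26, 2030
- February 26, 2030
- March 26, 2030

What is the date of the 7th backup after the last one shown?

October 26, 2030

Each date is the 26th; the gaps (30, 31, 30, 31, 31, 28) track the month lengths.
The rule is the 26th of each month.
Next: April 2030 → April 26, 2030.
May 2030: May 26, 2030.
June 2030: June 26, 2030.
Next: July 2030 → July 26, 2030.
August 2030: August 26, 2030.
Next: September 2030 → September 26, 2030.
October 2030: October 26, 2030.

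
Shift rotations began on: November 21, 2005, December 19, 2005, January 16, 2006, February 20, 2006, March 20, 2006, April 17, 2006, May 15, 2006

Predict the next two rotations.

June 19, 2006; July 17, 2006

Gaps: 28, 28, 35, 28, 28, 28 days — a mix of 28 and 35. Every date is a Monday.
Each is the 3rd Monday of its month.
3rd Monday of June 2006: June 19, 2006.
3rd Monday of July 2006: July 17, 2006.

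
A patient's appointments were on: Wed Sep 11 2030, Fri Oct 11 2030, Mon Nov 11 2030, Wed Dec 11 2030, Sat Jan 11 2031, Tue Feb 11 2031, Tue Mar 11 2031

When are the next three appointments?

Gaps: 30, 31, 30, 31, 31, 28 days — not constant. Every event is on the 11th of the month.
Pattern: the 11th of each month.
April 2031: Fri Apr 11 2031.
Next: May 2031 → Sun May 11 2031.
Next: June 2031 → Wed Jun 11 2031.

Fri Apr 11 2031, Sun May 11 2031, Wed Jun 11 2031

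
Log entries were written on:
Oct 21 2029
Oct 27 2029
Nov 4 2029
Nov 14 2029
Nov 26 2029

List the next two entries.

Dec 10 2029, Dec 26 2029

Intervals are 6, 8, 10, 12 days — an arithmetic progression with common difference 2.
Next gap: 14 days. Nov 26 2029 + 14 days = Dec 10 2029.
Next gap: 16 days. Dec 10 2029 + 16 days = Dec 26 2029.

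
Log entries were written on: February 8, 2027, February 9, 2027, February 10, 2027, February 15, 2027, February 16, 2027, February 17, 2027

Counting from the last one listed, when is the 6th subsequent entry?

March 3, 2027

Gaps: 1, 1, 5, 1, 1 days — not constant, but cyclic with period 3.
The events fall on every Monday, Tuesday and Wednesday.
Next Monday: February 22, 2027.
The following Tuesday is February 23, 2027.
Next Wednesday: February 24, 2027.
The following Monday is March 1, 2027.
The following Tuesday is March 2, 2027.
Next Wednesday: March 3, 2027.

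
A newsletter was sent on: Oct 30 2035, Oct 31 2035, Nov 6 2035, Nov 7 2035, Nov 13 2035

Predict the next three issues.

Gaps: 1, 6, 1, 6 days — not constant, but cyclic with period 2.
The events fall on every Tuesday and Wednesday.
The following Wednesday is Nov 14 2035.
The following Tuesday is Nov 20 2035.
Next Wednesday: Nov 21 2035.

Nov 14 2035, Nov 20 2035, Nov 21 2035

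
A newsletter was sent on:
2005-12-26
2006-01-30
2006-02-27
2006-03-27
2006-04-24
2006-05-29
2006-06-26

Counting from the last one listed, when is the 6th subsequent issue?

2006-12-25

Every date is a Monday; gaps 35, 28, 28, 28, 35, 28 days.
Each is the last Monday of its month (at least one falls on the 29th or later, ruling out '4th Monday').
July 2006 ends with Monday 2006-07-31.
Last Monday of August 2006: 2006-08-28.
Last Monday of September 2006: 2006-09-25.
Last Monday of October 2006: 2006-10-30.
November 2006 ends with Monday 2006-11-27.
Last Monday of December 2006: 2006-12-25.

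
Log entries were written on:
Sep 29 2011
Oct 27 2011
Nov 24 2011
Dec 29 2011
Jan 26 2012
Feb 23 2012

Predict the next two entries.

All Thursdays; the gaps (28, 28, 35, 28, 28) vary with month length.
This is the last Thursday of each month.
Last Thursday of March 2012: Mar 29 2012.
Last Thursday of April 2012: Apr 26 2012.

Mar 29 2012, Apr 26 2012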